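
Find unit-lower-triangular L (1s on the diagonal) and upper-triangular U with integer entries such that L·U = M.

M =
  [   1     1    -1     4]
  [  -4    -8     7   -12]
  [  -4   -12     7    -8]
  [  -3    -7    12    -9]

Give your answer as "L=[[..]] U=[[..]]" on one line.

L=[[1,0,0,0],[-4,1,0,0],[-4,2,1,0],[-3,1,-2,1]] U=[[1,1,-1,4],[0,-4,3,4],[0,0,-3,0],[0,0,0,-1]]

  r1 -= -4·r0 → [0,-4,3,4]
  r2 -= -4·r0 → [0,-8,3,8]
  r3 -= -3·r0 → [0,-4,9,3]
  r2 -= 2·r1 → [0,0,-3,0]
  r3 -= 1·r1 → [0,0,6,-1]
  r3 -= -2·r2 → [0,0,0,-1]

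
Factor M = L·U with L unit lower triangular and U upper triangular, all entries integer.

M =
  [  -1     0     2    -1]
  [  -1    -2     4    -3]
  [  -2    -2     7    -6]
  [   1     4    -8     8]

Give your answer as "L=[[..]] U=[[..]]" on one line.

  R1 -= 1·R0 → [0,-2,2,-2]
  R2 -= 2·R0 → [0,-2,3,-4]
  R3 -= -1·R0 → [0,4,-6,7]
  R2 -= 1·R1 → [0,0,1,-2]
  R3 -= -2·R1 → [0,0,-2,3]
  R3 -= -2·R2 → [0,0,0,-1]

L=[[1,0,0,0],[1,1,0,0],[2,1,1,0],[-1,-2,-2,1]] U=[[-1,0,2,-1],[0,-2,2,-2],[0,0,1,-2],[0,0,0,-1]]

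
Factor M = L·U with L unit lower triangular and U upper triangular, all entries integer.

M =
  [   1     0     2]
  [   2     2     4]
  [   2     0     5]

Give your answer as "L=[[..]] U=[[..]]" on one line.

  row1 -= 2·row0 → [0,2,0]
  row2 -= 2·row0 → [0,0,1]
  row2 -= 0·row1 → [0,0,1]

L=[[1,0,0],[2,1,0],[2,0,1]] U=[[1,0,2],[0,2,0],[0,0,1]]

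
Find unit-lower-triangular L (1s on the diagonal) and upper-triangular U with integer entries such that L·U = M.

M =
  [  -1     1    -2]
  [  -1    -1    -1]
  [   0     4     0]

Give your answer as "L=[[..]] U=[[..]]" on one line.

  R1 -= 1·R0 → [0,-2,1]
  R2 -= 0·R0 → [0,4,0]
  R2 -= -2·R1 → [0,0,2]

L=[[1,0,0],[1,1,0],[0,-2,1]] U=[[-1,1,-2],[0,-2,1],[0,0,2]]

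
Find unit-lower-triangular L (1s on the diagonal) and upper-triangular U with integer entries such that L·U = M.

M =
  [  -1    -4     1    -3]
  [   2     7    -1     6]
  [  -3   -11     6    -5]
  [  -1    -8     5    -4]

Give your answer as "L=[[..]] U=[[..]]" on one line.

  row1 -= -2·row0 → [0,-1,1,0]
  row2 -= 3·row0 → [0,1,3,4]
  row3 -= 1·row0 → [0,-4,4,-1]
  row2 -= -1·row1 → [0,0,4,4]
  row3 -= 4·row1 → [0,0,0,-1]
  row3 -= 0·row2 → [0,0,0,-1]

L=[[1,0,0,0],[-2,1,0,0],[3,-1,1,0],[1,4,0,1]] U=[[-1,-4,1,-3],[0,-1,1,0],[0,0,4,4],[0,0,0,-1]]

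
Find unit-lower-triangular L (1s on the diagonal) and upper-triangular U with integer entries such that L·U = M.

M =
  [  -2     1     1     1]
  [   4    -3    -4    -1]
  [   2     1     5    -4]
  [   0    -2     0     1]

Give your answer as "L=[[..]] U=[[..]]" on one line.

  R1 -= -2·R0 → [0,-1,-2,1]
  R2 -= -1·R0 → [0,2,6,-3]
  R3 -= 0·R0 → [0,-2,0,1]
  R2 -= -2·R1 → [0,0,2,-1]
  R3 -= 2·R1 → [0,0,4,-1]
  R3 -= 2·R2 → [0,0,0,1]

L=[[1,0,0,0],[-2,1,0,0],[-1,-2,1,0],[0,2,2,1]] U=[[-2,1,1,1],[0,-1,-2,1],[0,0,2,-1],[0,0,0,1]]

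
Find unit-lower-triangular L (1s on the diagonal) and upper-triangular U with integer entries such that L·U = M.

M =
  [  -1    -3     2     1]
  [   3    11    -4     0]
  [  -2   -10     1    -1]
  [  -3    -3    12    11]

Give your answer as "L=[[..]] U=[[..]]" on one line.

L=[[1,0,0,0],[-3,1,0,0],[2,-2,1,0],[3,3,0,1]] U=[[-1,-3,2,1],[0,2,2,3],[0,0,1,3],[0,0,0,-1]]

  R1 -= -3·R0 → [0,2,2,3]
  R2 -= 2·R0 → [0,-4,-3,-3]
  R3 -= 3·R0 → [0,6,6,8]
  R2 -= -2·R1 → [0,0,1,3]
  R3 -= 3·R1 → [0,0,0,-1]
  R3 -= 0·R2 → [0,0,0,-1]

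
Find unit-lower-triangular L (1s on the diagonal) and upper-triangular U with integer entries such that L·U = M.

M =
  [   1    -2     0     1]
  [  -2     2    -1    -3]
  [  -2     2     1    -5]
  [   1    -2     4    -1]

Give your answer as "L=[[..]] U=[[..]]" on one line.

  r1 -= -2·r0 → [0,-2,-1,-1]
  r2 -= -2·r0 → [0,-2,1,-3]
  r3 -= 1·r0 → [0,0,4,-2]
  r2 -= 1·r1 → [0,0,2,-2]
  r3 -= 0·r1 → [0,0,4,-2]
  r3 -= 2·r2 → [0,0,0,2]

L=[[1,0,0,0],[-2,1,0,0],[-2,1,1,0],[1,0,2,1]] U=[[1,-2,0,1],[0,-2,-1,-1],[0,0,2,-2],[0,0,0,2]]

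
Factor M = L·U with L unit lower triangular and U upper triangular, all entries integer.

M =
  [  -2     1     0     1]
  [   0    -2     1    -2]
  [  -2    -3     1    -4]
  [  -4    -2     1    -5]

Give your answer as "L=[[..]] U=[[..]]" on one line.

  r1 -= 0·r0 → [0,-2,1,-2]
  r2 -= 1·r0 → [0,-4,1,-5]
  r3 -= 2·r0 → [0,-4,1,-7]
  r2 -= 2·r1 → [0,0,-1,-1]
  r3 -= 2·r1 → [0,0,-1,-3]
  r3 -= 1·r2 → [0,0,0,-2]

L=[[1,0,0,0],[0,1,0,0],[1,2,1,0],[2,2,1,1]] U=[[-2,1,0,1],[0,-2,1,-2],[0,0,-1,-1],[0,0,0,-2]]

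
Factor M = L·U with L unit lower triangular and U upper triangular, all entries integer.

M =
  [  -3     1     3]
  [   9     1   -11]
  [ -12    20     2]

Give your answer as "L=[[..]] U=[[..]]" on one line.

  R1 -= -3·R0 → [0,4,-2]
  R2 -= 4·R0 → [0,16,-10]
  R2 -= 4·R1 → [0,0,-2]

L=[[1,0,0],[-3,1,0],[4,4,1]] U=[[-3,1,3],[0,4,-2],[0,0,-2]]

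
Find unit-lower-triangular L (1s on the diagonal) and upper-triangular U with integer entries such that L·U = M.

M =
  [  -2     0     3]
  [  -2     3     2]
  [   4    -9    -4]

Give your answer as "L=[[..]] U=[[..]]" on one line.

  r1 -= 1·r0 → [0,3,-1]
  r2 -= -2·r0 → [0,-9,2]
  r2 -= -3·r1 → [0,0,-1]

L=[[1,0,0],[1,1,0],[-2,-3,1]] U=[[-2,0,3],[0,3,-1],[0,0,-1]]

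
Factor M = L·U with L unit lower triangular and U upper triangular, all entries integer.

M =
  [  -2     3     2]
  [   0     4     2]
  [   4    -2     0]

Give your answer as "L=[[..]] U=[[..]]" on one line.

  r1 -= 0·r0 → [0,4,2]
  r2 -= -2·r0 → [0,4,4]
  r2 -= 1·r1 → [0,0,2]

L=[[1,0,0],[0,1,0],[-2,1,1]] U=[[-2,3,2],[0,4,2],[0,0,2]]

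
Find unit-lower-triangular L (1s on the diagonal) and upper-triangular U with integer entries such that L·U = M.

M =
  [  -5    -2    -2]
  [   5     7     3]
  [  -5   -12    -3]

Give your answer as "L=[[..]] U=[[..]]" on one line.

  r1 -= -1·r0 → [0,5,1]
  r2 -= 1·r0 → [0,-10,-1]
  r2 -= -2·r1 → [0,0,1]

L=[[1,0,0],[-1,1,0],[1,-2,1]] U=[[-5,-2,-2],[0,5,1],[0,0,1]]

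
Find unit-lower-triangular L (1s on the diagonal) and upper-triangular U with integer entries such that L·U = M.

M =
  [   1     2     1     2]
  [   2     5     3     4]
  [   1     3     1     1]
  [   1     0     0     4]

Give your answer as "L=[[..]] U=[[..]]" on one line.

L=[[1,0,0,0],[2,1,0,0],[1,1,1,0],[1,-2,-1,1]] U=[[1,2,1,2],[0,1,1,0],[0,0,-1,-1],[0,0,0,1]]

  row1 -= 2·row0 → [0,1,1,0]
  row2 -= 1·row0 → [0,1,0,-1]
  row3 -= 1·row0 → [0,-2,-1,2]
  row2 -= 1·row1 → [0,0,-1,-1]
  row3 -= -2·row1 → [0,0,1,2]
  row3 -= -1·row2 → [0,0,0,1]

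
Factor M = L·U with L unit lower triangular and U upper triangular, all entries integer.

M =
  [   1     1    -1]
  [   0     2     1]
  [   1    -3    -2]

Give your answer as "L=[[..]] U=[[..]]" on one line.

  row1 -= 0·row0 → [0,2,1]
  row2 -= 1·row0 → [0,-4,-1]
  row2 -= -2·row1 → [0,0,1]

L=[[1,0,0],[0,1,0],[1,-2,1]] U=[[1,1,-1],[0,2,1],[0,0,1]]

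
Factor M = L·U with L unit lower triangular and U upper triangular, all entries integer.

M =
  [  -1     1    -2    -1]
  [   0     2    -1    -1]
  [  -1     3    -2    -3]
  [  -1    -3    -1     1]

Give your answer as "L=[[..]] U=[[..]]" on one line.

L=[[1,0,0,0],[0,1,0,0],[1,1,1,0],[1,-2,-1,1]] U=[[-1,1,-2,-1],[0,2,-1,-1],[0,0,1,-1],[0,0,0,-1]]

  r1 -= 0·r0 → [0,2,-1,-1]
  r2 -= 1·r0 → [0,2,0,-2]
  r3 -= 1·r0 → [0,-4,1,2]
  r2 -= 1·r1 → [0,0,1,-1]
  r3 -= -2·r1 → [0,0,-1,0]
  r3 -= -1·r2 → [0,0,0,-1]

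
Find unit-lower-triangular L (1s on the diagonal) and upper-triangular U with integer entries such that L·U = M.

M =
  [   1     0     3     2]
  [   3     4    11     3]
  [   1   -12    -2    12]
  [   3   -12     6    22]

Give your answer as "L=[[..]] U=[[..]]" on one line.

L=[[1,0,0,0],[3,1,0,0],[1,-3,1,0],[3,-3,3,1]] U=[[1,0,3,2],[0,4,2,-3],[0,0,1,1],[0,0,0,4]]

  R1 -= 3·R0 → [0,4,2,-3]
  R2 -= 1·R0 → [0,-12,-5,10]
  R3 -= 3·R0 → [0,-12,-3,16]
  R2 -= -3·R1 → [0,0,1,1]
  R3 -= -3·R1 → [0,0,3,7]
  R3 -= 3·R2 → [0,0,0,4]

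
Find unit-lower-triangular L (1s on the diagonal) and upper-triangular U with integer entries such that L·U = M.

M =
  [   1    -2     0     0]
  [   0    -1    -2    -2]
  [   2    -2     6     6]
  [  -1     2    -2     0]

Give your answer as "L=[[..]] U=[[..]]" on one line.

L=[[1,0,0,0],[0,1,0,0],[2,-2,1,0],[-1,0,-1,1]] U=[[1,-2,0,0],[0,-1,-2,-2],[0,0,2,2],[0,0,0,2]]

  R1 -= 0·R0 → [0,-1,-2,-2]
  R2 -= 2·R0 → [0,2,6,6]
  R3 -= -1·R0 → [0,0,-2,0]
  R2 -= -2·R1 → [0,0,2,2]
  R3 -= 0·R1 → [0,0,-2,0]
  R3 -= -1·R2 → [0,0,0,2]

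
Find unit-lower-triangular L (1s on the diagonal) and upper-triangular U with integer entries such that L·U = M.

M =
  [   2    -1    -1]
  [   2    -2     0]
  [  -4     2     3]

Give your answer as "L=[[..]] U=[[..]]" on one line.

  row1 -= 1·row0 → [0,-1,1]
  row2 -= -2·row0 → [0,0,1]
  row2 -= 0·row1 → [0,0,1]

L=[[1,0,0],[1,1,0],[-2,0,1]] U=[[2,-1,-1],[0,-1,1],[0,0,1]]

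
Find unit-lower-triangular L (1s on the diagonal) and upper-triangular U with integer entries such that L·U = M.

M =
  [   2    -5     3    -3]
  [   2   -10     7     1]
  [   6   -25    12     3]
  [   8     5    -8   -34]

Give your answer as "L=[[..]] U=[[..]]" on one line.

L=[[1,0,0,0],[1,1,0,0],[3,2,1,0],[4,-5,0,1]] U=[[2,-5,3,-3],[0,-5,4,4],[0,0,-5,4],[0,0,0,-2]]

  r1 -= 1·r0 → [0,-5,4,4]
  r2 -= 3·r0 → [0,-10,3,12]
  r3 -= 4·r0 → [0,25,-20,-22]
  r2 -= 2·r1 → [0,0,-5,4]
  r3 -= -5·r1 → [0,0,0,-2]
  r3 -= 0·r2 → [0,0,0,-2]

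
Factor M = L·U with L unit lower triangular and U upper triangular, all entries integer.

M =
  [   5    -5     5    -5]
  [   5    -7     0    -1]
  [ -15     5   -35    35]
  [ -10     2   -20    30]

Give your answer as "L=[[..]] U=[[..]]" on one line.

L=[[1,0,0,0],[1,1,0,0],[-3,5,1,0],[-2,4,2,1]] U=[[5,-5,5,-5],[0,-2,-5,4],[0,0,5,0],[0,0,0,4]]

  r1 -= 1·r0 → [0,-2,-5,4]
  r2 -= -3·r0 → [0,-10,-20,20]
  r3 -= -2·r0 → [0,-8,-10,20]
  r2 -= 5·r1 → [0,0,5,0]
  r3 -= 4·r1 → [0,0,10,4]
  r3 -= 2·r2 → [0,0,0,4]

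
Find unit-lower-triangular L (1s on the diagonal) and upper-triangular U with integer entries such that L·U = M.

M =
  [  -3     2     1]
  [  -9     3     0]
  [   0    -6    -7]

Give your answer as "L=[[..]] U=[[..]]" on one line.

L=[[1,0,0],[3,1,0],[0,2,1]] U=[[-3,2,1],[0,-3,-3],[0,0,-1]]

  R1 -= 3·R0 → [0,-3,-3]
  R2 -= 0·R0 → [0,-6,-7]
  R2 -= 2·R1 → [0,0,-1]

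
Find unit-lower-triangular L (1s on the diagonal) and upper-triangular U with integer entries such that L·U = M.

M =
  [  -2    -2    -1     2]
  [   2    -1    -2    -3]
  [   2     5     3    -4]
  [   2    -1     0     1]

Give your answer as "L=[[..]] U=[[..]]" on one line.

L=[[1,0,0,0],[-1,1,0,0],[-1,-1,1,0],[-1,1,-2,1]] U=[[-2,-2,-1,2],[0,-3,-3,-1],[0,0,-1,-3],[0,0,0,-2]]

  r1 -= -1·r0 → [0,-3,-3,-1]
  r2 -= -1·r0 → [0,3,2,-2]
  r3 -= -1·r0 → [0,-3,-1,3]
  r2 -= -1·r1 → [0,0,-1,-3]
  r3 -= 1·r1 → [0,0,2,4]
  r3 -= -2·r2 → [0,0,0,-2]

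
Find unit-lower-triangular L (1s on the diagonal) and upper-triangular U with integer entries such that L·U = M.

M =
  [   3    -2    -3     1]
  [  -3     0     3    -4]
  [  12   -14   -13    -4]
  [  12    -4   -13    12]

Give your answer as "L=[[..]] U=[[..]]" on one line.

  row1 -= -1·row0 → [0,-2,0,-3]
  row2 -= 4·row0 → [0,-6,-1,-8]
  row3 -= 4·row0 → [0,4,-1,8]
  row2 -= 3·row1 → [0,0,-1,1]
  row3 -= -2·row1 → [0,0,-1,2]
  row3 -= 1·row2 → [0,0,0,1]

L=[[1,0,0,0],[-1,1,0,0],[4,3,1,0],[4,-2,1,1]] U=[[3,-2,-3,1],[0,-2,0,-3],[0,0,-1,1],[0,0,0,1]]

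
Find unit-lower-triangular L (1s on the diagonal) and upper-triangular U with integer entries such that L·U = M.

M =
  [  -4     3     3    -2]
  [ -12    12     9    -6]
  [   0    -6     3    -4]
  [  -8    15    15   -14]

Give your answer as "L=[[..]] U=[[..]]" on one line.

  r1 -= 3·r0 → [0,3,0,0]
  r2 -= 0·r0 → [0,-6,3,-4]
  r3 -= 2·r0 → [0,9,9,-10]
  r2 -= -2·r1 → [0,0,3,-4]
  r3 -= 3·r1 → [0,0,9,-10]
  r3 -= 3·r2 → [0,0,0,2]

L=[[1,0,0,0],[3,1,0,0],[0,-2,1,0],[2,3,3,1]] U=[[-4,3,3,-2],[0,3,0,0],[0,0,3,-4],[0,0,0,2]]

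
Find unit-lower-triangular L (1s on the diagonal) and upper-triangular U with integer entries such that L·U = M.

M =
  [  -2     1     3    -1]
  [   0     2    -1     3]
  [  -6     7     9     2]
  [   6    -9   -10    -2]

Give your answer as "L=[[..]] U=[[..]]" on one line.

  r1 -= 0·r0 → [0,2,-1,3]
  r2 -= 3·r0 → [0,4,0,5]
  r3 -= -3·r0 → [0,-6,-1,-5]
  r2 -= 2·r1 → [0,0,2,-1]
  r3 -= -3·r1 → [0,0,-4,4]
  r3 -= -2·r2 → [0,0,0,2]

L=[[1,0,0,0],[0,1,0,0],[3,2,1,0],[-3,-3,-2,1]] U=[[-2,1,3,-1],[0,2,-1,3],[0,0,2,-1],[0,0,0,2]]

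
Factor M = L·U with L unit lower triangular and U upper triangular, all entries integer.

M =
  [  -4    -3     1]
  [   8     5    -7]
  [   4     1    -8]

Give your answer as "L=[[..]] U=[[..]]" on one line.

L=[[1,0,0],[-2,1,0],[-1,2,1]] U=[[-4,-3,1],[0,-1,-5],[0,0,3]]

  row1 -= -2·row0 → [0,-1,-5]
  row2 -= -1·row0 → [0,-2,-7]
  row2 -= 2·row1 → [0,0,3]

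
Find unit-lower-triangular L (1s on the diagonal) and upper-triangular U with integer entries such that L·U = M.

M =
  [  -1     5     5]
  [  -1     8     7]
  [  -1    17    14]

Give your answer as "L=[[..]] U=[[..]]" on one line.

L=[[1,0,0],[1,1,0],[1,4,1]] U=[[-1,5,5],[0,3,2],[0,0,1]]

  r1 -= 1·r0 → [0,3,2]
  r2 -= 1·r0 → [0,12,9]
  r2 -= 4·r1 → [0,0,1]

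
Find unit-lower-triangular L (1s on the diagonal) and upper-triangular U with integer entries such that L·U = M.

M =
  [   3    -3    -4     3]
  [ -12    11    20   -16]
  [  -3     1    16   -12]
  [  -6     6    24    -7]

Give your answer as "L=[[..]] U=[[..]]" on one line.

  r1 -= -4·r0 → [0,-1,4,-4]
  r2 -= -1·r0 → [0,-2,12,-9]
  r3 -= -2·r0 → [0,0,16,-1]
  r2 -= 2·r1 → [0,0,4,-1]
  r3 -= 0·r1 → [0,0,16,-1]
  r3 -= 4·r2 → [0,0,0,3]

L=[[1,0,0,0],[-4,1,0,0],[-1,2,1,0],[-2,0,4,1]] U=[[3,-3,-4,3],[0,-1,4,-4],[0,0,4,-1],[0,0,0,3]]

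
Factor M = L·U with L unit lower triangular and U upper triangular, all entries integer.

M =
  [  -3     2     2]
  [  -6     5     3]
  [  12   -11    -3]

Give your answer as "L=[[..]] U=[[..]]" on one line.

L=[[1,0,0],[2,1,0],[-4,-3,1]] U=[[-3,2,2],[0,1,-1],[0,0,2]]

  r1 -= 2·r0 → [0,1,-1]
  r2 -= -4·r0 → [0,-3,5]
  r2 -= -3·r1 → [0,0,2]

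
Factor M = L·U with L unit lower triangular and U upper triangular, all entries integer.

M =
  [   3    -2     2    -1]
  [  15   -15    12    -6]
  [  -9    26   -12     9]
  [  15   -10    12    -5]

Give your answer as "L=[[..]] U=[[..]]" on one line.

L=[[1,0,0,0],[5,1,0,0],[-3,-4,1,0],[5,0,1,1]] U=[[3,-2,2,-1],[0,-5,2,-1],[0,0,2,2],[0,0,0,-2]]

  R1 -= 5·R0 → [0,-5,2,-1]
  R2 -= -3·R0 → [0,20,-6,6]
  R3 -= 5·R0 → [0,0,2,0]
  R2 -= -4·R1 → [0,0,2,2]
  R3 -= 0·R1 → [0,0,2,0]
  R3 -= 1·R2 → [0,0,0,-2]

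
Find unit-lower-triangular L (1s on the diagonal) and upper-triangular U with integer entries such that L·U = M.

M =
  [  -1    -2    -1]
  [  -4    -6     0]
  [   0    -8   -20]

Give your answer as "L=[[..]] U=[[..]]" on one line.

L=[[1,0,0],[4,1,0],[0,-4,1]] U=[[-1,-2,-1],[0,2,4],[0,0,-4]]

  r1 -= 4·r0 → [0,2,4]
  r2 -= 0·r0 → [0,-8,-20]
  r2 -= -4·r1 → [0,0,-4]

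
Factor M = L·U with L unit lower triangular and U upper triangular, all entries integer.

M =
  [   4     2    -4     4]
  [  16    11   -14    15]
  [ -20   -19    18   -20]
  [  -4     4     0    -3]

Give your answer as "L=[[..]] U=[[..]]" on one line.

  r1 -= 4·r0 → [0,3,2,-1]
  r2 -= -5·r0 → [0,-9,-2,0]
  r3 -= -1·r0 → [0,6,-4,1]
  r2 -= -3·r1 → [0,0,4,-3]
  r3 -= 2·r1 → [0,0,-8,3]
  r3 -= -2·r2 → [0,0,0,-3]

L=[[1,0,0,0],[4,1,0,0],[-5,-3,1,0],[-1,2,-2,1]] U=[[4,2,-4,4],[0,3,2,-1],[0,0,4,-3],[0,0,0,-3]]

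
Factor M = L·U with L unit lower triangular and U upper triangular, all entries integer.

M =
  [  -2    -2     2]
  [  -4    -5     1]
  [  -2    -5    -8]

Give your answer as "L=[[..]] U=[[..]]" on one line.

  R1 -= 2·R0 → [0,-1,-3]
  R2 -= 1·R0 → [0,-3,-10]
  R2 -= 3·R1 → [0,0,-1]

L=[[1,0,0],[2,1,0],[1,3,1]] U=[[-2,-2,2],[0,-1,-3],[0,0,-1]]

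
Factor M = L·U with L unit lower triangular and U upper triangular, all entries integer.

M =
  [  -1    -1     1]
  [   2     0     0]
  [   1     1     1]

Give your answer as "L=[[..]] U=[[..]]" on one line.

L=[[1,0,0],[-2,1,0],[-1,0,1]] U=[[-1,-1,1],[0,-2,2],[0,0,2]]

  R1 -= -2·R0 → [0,-2,2]
  R2 -= -1·R0 → [0,0,2]
  R2 -= 0·R1 → [0,0,2]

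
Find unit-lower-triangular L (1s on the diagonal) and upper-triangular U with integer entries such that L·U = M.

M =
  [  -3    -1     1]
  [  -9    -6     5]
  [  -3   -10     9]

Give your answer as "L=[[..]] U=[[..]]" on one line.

  row1 -= 3·row0 → [0,-3,2]
  row2 -= 1·row0 → [0,-9,8]
  row2 -= 3·row1 → [0,0,2]

L=[[1,0,0],[3,1,0],[1,3,1]] U=[[-3,-1,1],[0,-3,2],[0,0,2]]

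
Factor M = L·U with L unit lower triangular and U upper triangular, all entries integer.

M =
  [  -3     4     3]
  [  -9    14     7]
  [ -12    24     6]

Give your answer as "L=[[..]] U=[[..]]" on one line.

  r1 -= 3·r0 → [0,2,-2]
  r2 -= 4·r0 → [0,8,-6]
  r2 -= 4·r1 → [0,0,2]

L=[[1,0,0],[3,1,0],[4,4,1]] U=[[-3,4,3],[0,2,-2],[0,0,2]]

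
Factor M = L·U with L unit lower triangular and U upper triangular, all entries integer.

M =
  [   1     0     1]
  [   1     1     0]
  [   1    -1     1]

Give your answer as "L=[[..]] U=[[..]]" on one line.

L=[[1,0,0],[1,1,0],[1,-1,1]] U=[[1,0,1],[0,1,-1],[0,0,-1]]

  r1 -= 1·r0 → [0,1,-1]
  r2 -= 1·r0 → [0,-1,0]
  r2 -= -1·r1 → [0,0,-1]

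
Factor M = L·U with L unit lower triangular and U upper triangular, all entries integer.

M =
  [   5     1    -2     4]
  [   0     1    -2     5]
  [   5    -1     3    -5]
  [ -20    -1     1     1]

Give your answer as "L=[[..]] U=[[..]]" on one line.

L=[[1,0,0,0],[0,1,0,0],[1,-2,1,0],[-4,3,-1,1]] U=[[5,1,-2,4],[0,1,-2,5],[0,0,1,1],[0,0,0,3]]

  r1 -= 0·r0 → [0,1,-2,5]
  r2 -= 1·r0 → [0,-2,5,-9]
  r3 -= -4·r0 → [0,3,-7,17]
  r2 -= -2·r1 → [0,0,1,1]
  r3 -= 3·r1 → [0,0,-1,2]
  r3 -= -1·r2 → [0,0,0,3]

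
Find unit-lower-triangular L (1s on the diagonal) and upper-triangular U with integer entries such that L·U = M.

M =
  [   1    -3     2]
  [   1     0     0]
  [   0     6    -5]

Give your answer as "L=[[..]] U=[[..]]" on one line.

  R1 -= 1·R0 → [0,3,-2]
  R2 -= 0·R0 → [0,6,-5]
  R2 -= 2·R1 → [0,0,-1]

L=[[1,0,0],[1,1,0],[0,2,1]] U=[[1,-3,2],[0,3,-2],[0,0,-1]]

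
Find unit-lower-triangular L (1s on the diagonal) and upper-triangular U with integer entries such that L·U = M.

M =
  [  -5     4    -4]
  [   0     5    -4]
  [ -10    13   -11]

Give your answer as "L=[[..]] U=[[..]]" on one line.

L=[[1,0,0],[0,1,0],[2,1,1]] U=[[-5,4,-4],[0,5,-4],[0,0,1]]

  R1 -= 0·R0 → [0,5,-4]
  R2 -= 2·R0 → [0,5,-3]
  R2 -= 1·R1 → [0,0,1]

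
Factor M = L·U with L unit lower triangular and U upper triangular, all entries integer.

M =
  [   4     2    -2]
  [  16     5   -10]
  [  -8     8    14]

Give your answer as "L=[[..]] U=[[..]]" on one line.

  R1 -= 4·R0 → [0,-3,-2]
  R2 -= -2·R0 → [0,12,10]
  R2 -= -4·R1 → [0,0,2]

L=[[1,0,0],[4,1,0],[-2,-4,1]] U=[[4,2,-2],[0,-3,-2],[0,0,2]]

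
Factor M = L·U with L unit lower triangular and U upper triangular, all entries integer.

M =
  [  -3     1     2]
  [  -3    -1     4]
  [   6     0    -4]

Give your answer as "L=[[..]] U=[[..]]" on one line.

  r1 -= 1·r0 → [0,-2,2]
  r2 -= -2·r0 → [0,2,0]
  r2 -= -1·r1 → [0,0,2]

L=[[1,0,0],[1,1,0],[-2,-1,1]] U=[[-3,1,2],[0,-2,2],[0,0,2]]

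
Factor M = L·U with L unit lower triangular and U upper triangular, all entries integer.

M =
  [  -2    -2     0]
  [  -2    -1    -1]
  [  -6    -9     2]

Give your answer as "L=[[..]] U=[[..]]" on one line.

  r1 -= 1·r0 → [0,1,-1]
  r2 -= 3·r0 → [0,-3,2]
  r2 -= -3·r1 → [0,0,-1]

L=[[1,0,0],[1,1,0],[3,-3,1]] U=[[-2,-2,0],[0,1,-1],[0,0,-1]]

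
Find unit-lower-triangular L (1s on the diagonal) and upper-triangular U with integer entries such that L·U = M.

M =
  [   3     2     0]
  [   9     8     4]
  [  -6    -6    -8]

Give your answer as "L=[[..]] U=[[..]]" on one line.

L=[[1,0,0],[3,1,0],[-2,-1,1]] U=[[3,2,0],[0,2,4],[0,0,-4]]

  r1 -= 3·r0 → [0,2,4]
  r2 -= -2·r0 → [0,-2,-8]
  r2 -= -1·r1 → [0,0,-4]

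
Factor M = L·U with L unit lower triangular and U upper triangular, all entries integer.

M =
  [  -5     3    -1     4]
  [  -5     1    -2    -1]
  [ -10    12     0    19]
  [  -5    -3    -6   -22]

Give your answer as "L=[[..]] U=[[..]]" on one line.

  R1 -= 1·R0 → [0,-2,-1,-5]
  R2 -= 2·R0 → [0,6,2,11]
  R3 -= 1·R0 → [0,-6,-5,-26]
  R2 -= -3·R1 → [0,0,-1,-4]
  R3 -= 3·R1 → [0,0,-2,-11]
  R3 -= 2·R2 → [0,0,0,-3]

L=[[1,0,0,0],[1,1,0,0],[2,-3,1,0],[1,3,2,1]] U=[[-5,3,-1,4],[0,-2,-1,-5],[0,0,-1,-4],[0,0,0,-3]]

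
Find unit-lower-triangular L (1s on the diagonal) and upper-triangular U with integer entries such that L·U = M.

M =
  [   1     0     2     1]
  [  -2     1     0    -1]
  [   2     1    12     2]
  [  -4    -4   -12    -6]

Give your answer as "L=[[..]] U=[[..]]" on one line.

  row1 -= -2·row0 → [0,1,4,1]
  row2 -= 2·row0 → [0,1,8,0]
  row3 -= -4·row0 → [0,-4,-4,-2]
  row2 -= 1·row1 → [0,0,4,-1]
  row3 -= -4·row1 → [0,0,12,2]
  row3 -= 3·row2 → [0,0,0,5]

L=[[1,0,0,0],[-2,1,0,0],[2,1,1,0],[-4,-4,3,1]] U=[[1,0,2,1],[0,1,4,1],[0,0,4,-1],[0,0,0,5]]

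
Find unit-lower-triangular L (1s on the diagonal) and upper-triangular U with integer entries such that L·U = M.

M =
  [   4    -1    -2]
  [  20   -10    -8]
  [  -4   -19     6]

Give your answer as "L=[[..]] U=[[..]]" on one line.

L=[[1,0,0],[5,1,0],[-1,4,1]] U=[[4,-1,-2],[0,-5,2],[0,0,-4]]

  R1 -= 5·R0 → [0,-5,2]
  R2 -= -1·R0 → [0,-20,4]
  R2 -= 4·R1 → [0,0,-4]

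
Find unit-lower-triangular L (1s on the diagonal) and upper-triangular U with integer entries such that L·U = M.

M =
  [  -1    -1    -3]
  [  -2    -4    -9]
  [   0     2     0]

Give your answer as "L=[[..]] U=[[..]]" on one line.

L=[[1,0,0],[2,1,0],[0,-1,1]] U=[[-1,-1,-3],[0,-2,-3],[0,0,-3]]

  R1 -= 2·R0 → [0,-2,-3]
  R2 -= 0·R0 → [0,2,0]
  R2 -= -1·R1 → [0,0,-3]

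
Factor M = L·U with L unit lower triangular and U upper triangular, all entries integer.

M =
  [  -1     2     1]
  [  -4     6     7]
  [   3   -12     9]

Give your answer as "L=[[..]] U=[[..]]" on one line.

L=[[1,0,0],[4,1,0],[-3,3,1]] U=[[-1,2,1],[0,-2,3],[0,0,3]]

  r1 -= 4·r0 → [0,-2,3]
  r2 -= -3·r0 → [0,-6,12]
  r2 -= 3·r1 → [0,0,3]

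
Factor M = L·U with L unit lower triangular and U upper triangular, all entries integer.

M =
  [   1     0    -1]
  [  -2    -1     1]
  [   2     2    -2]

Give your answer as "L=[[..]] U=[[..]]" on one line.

  r1 -= -2·r0 → [0,-1,-1]
  r2 -= 2·r0 → [0,2,0]
  r2 -= -2·r1 → [0,0,-2]

L=[[1,0,0],[-2,1,0],[2,-2,1]] U=[[1,0,-1],[0,-1,-1],[0,0,-2]]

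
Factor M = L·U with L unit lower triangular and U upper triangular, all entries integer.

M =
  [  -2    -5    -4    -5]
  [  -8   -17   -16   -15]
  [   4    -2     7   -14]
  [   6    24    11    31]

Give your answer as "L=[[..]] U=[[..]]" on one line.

L=[[1,0,0,0],[4,1,0,0],[-2,-4,1,0],[-3,3,1,1]] U=[[-2,-5,-4,-5],[0,3,0,5],[0,0,-1,-4],[0,0,0,5]]

  R1 -= 4·R0 → [0,3,0,5]
  R2 -= -2·R0 → [0,-12,-1,-24]
  R3 -= -3·R0 → [0,9,-1,16]
  R2 -= -4·R1 → [0,0,-1,-4]
  R3 -= 3·R1 → [0,0,-1,1]
  R3 -= 1·R2 → [0,0,0,5]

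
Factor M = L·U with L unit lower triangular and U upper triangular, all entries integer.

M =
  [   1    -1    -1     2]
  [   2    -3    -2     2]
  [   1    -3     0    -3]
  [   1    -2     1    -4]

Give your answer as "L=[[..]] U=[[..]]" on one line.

L=[[1,0,0,0],[2,1,0,0],[1,2,1,0],[1,1,2,1]] U=[[1,-1,-1,2],[0,-1,0,-2],[0,0,1,-1],[0,0,0,-2]]

  row1 -= 2·row0 → [0,-1,0,-2]
  row2 -= 1·row0 → [0,-2,1,-5]
  row3 -= 1·row0 → [0,-1,2,-6]
  row2 -= 2·row1 → [0,0,1,-1]
  row3 -= 1·row1 → [0,0,2,-4]
  row3 -= 2·row2 → [0,0,0,-2]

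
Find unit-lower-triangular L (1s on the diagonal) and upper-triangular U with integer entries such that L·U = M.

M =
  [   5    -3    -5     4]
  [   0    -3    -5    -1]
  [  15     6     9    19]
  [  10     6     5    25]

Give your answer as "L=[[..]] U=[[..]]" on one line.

  row1 -= 0·row0 → [0,-3,-5,-1]
  row2 -= 3·row0 → [0,15,24,7]
  row3 -= 2·row0 → [0,12,15,17]
  row2 -= -5·row1 → [0,0,-1,2]
  row3 -= -4·row1 → [0,0,-5,13]
  row3 -= 5·row2 → [0,0,0,3]

L=[[1,0,0,0],[0,1,0,0],[3,-5,1,0],[2,-4,5,1]] U=[[5,-3,-5,4],[0,-3,-5,-1],[0,0,-1,2],[0,0,0,3]]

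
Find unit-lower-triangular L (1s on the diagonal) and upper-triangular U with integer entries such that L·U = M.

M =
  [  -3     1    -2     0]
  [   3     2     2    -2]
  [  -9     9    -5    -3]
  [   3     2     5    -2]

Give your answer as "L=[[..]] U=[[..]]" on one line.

L=[[1,0,0,0],[-1,1,0,0],[3,2,1,0],[-1,1,3,1]] U=[[-3,1,-2,0],[0,3,0,-2],[0,0,1,1],[0,0,0,-3]]

  row1 -= -1·row0 → [0,3,0,-2]
  row2 -= 3·row0 → [0,6,1,-3]
  row3 -= -1·row0 → [0,3,3,-2]
  row2 -= 2·row1 → [0,0,1,1]
  row3 -= 1·row1 → [0,0,3,0]
  row3 -= 3·row2 → [0,0,0,-3]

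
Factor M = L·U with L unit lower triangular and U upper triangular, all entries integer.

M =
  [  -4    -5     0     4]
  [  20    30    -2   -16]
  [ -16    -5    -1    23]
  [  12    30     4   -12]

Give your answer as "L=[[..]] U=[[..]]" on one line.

L=[[1,0,0,0],[-5,1,0,0],[4,3,1,0],[-3,3,2,1]] U=[[-4,-5,0,4],[0,5,-2,4],[0,0,5,-5],[0,0,0,-2]]

  R1 -= -5·R0 → [0,5,-2,4]
  R2 -= 4·R0 → [0,15,-1,7]
  R3 -= -3·R0 → [0,15,4,0]
  R2 -= 3·R1 → [0,0,5,-5]
  R3 -= 3·R1 → [0,0,10,-12]
  R3 -= 2·R2 → [0,0,0,-2]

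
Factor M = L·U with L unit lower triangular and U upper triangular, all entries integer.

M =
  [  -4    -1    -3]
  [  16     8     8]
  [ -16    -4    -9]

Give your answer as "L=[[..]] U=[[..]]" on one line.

L=[[1,0,0],[-4,1,0],[4,0,1]] U=[[-4,-1,-3],[0,4,-4],[0,0,3]]

  row1 -= -4·row0 → [0,4,-4]
  row2 -= 4·row0 → [0,0,3]
  row2 -= 0·row1 → [0,0,3]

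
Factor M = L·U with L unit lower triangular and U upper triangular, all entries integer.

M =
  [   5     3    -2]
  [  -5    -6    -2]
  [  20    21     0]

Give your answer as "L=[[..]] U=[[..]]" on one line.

  R1 -= -1·R0 → [0,-3,-4]
  R2 -= 4·R0 → [0,9,8]
  R2 -= -3·R1 → [0,0,-4]

L=[[1,0,0],[-1,1,0],[4,-3,1]] U=[[5,3,-2],[0,-3,-4],[0,0,-4]]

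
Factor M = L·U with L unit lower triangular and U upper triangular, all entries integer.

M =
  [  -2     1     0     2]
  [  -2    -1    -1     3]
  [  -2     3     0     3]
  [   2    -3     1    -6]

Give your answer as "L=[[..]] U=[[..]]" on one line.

  r1 -= 1·r0 → [0,-2,-1,1]
  r2 -= 1·r0 → [0,2,0,1]
  r3 -= -1·r0 → [0,-2,1,-4]
  r2 -= -1·r1 → [0,0,-1,2]
  r3 -= 1·r1 → [0,0,2,-5]
  r3 -= -2·r2 → [0,0,0,-1]

L=[[1,0,0,0],[1,1,0,0],[1,-1,1,0],[-1,1,-2,1]] U=[[-2,1,0,2],[0,-2,-1,1],[0,0,-1,2],[0,0,0,-1]]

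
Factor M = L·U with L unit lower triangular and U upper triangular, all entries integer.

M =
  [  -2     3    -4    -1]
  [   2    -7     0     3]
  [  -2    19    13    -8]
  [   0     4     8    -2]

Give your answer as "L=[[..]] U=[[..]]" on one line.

  r1 -= -1·r0 → [0,-4,-4,2]
  r2 -= 1·r0 → [0,16,17,-7]
  r3 -= 0·r0 → [0,4,8,-2]
  r2 -= -4·r1 → [0,0,1,1]
  r3 -= -1·r1 → [0,0,4,0]
  r3 -= 4·r2 → [0,0,0,-4]

L=[[1,0,0,0],[-1,1,0,0],[1,-4,1,0],[0,-1,4,1]] U=[[-2,3,-4,-1],[0,-4,-4,2],[0,0,1,1],[0,0,0,-4]]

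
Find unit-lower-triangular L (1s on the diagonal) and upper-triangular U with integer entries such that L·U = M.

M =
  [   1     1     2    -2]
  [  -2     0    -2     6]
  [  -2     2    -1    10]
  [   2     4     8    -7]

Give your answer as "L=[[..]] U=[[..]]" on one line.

L=[[1,0,0,0],[-2,1,0,0],[-2,2,1,0],[2,1,-2,1]] U=[[1,1,2,-2],[0,2,2,2],[0,0,-1,2],[0,0,0,-1]]

  R1 -= -2·R0 → [0,2,2,2]
  R2 -= -2·R0 → [0,4,3,6]
  R3 -= 2·R0 → [0,2,4,-3]
  R2 -= 2·R1 → [0,0,-1,2]
  R3 -= 1·R1 → [0,0,2,-5]
  R3 -= -2·R2 → [0,0,0,-1]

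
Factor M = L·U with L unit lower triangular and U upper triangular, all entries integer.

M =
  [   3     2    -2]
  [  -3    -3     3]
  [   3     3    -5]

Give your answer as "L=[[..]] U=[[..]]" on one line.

L=[[1,0,0],[-1,1,0],[1,-1,1]] U=[[3,2,-2],[0,-1,1],[0,0,-2]]

  R1 -= -1·R0 → [0,-1,1]
  R2 -= 1·R0 → [0,1,-3]
  R2 -= -1·R1 → [0,0,-2]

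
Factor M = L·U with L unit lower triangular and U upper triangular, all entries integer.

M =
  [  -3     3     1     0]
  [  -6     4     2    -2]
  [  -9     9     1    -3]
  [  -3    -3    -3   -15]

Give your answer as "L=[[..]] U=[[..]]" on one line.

  row1 -= 2·row0 → [0,-2,0,-2]
  row2 -= 3·row0 → [0,0,-2,-3]
  row3 -= 1·row0 → [0,-6,-4,-15]
  row2 -= 0·row1 → [0,0,-2,-3]
  row3 -= 3·row1 → [0,0,-4,-9]
  row3 -= 2·row2 → [0,0,0,-3]

L=[[1,0,0,0],[2,1,0,0],[3,0,1,0],[1,3,2,1]] U=[[-3,3,1,0],[0,-2,0,-2],[0,0,-2,-3],[0,0,0,-3]]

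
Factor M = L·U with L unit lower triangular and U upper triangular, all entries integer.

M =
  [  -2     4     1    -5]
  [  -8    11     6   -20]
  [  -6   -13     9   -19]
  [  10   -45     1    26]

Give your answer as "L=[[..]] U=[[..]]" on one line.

L=[[1,0,0,0],[4,1,0,0],[3,5,1,0],[-5,5,1,1]] U=[[-2,4,1,-5],[0,-5,2,0],[0,0,-4,-4],[0,0,0,5]]

  row1 -= 4·row0 → [0,-5,2,0]
  row2 -= 3·row0 → [0,-25,6,-4]
  row3 -= -5·row0 → [0,-25,6,1]
  row2 -= 5·row1 → [0,0,-4,-4]
  row3 -= 5·row1 → [0,0,-4,1]
  row3 -= 1·row2 → [0,0,0,5]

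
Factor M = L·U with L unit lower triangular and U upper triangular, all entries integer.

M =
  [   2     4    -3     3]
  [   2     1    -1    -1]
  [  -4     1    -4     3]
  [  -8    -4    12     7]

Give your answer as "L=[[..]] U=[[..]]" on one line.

L=[[1,0,0,0],[1,1,0,0],[-2,-3,1,0],[-4,-4,-2,1]] U=[[2,4,-3,3],[0,-3,2,-4],[0,0,-4,-3],[0,0,0,-3]]

  r1 -= 1·r0 → [0,-3,2,-4]
  r2 -= -2·r0 → [0,9,-10,9]
  r3 -= -4·r0 → [0,12,0,19]
  r2 -= -3·r1 → [0,0,-4,-3]
  r3 -= -4·r1 → [0,0,8,3]
  r3 -= -2·r2 → [0,0,0,-3]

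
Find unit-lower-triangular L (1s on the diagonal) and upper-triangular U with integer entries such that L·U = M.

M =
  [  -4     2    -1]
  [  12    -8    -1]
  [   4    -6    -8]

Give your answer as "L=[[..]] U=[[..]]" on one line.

L=[[1,0,0],[-3,1,0],[-1,2,1]] U=[[-4,2,-1],[0,-2,-4],[0,0,-1]]

  row1 -= -3·row0 → [0,-2,-4]
  row2 -= -1·row0 → [0,-4,-9]
  row2 -= 2·row1 → [0,0,-1]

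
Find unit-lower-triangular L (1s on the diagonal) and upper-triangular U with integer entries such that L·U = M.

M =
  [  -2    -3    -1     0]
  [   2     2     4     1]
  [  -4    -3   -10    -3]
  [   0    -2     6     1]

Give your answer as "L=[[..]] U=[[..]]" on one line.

  R1 -= -1·R0 → [0,-1,3,1]
  R2 -= 2·R0 → [0,3,-8,-3]
  R3 -= 0·R0 → [0,-2,6,1]
  R2 -= -3·R1 → [0,0,1,0]
  R3 -= 2·R1 → [0,0,0,-1]
  R3 -= 0·R2 → [0,0,0,-1]

L=[[1,0,0,0],[-1,1,0,0],[2,-3,1,0],[0,2,0,1]] U=[[-2,-3,-1,0],[0,-1,3,1],[0,0,1,0],[0,0,0,-1]]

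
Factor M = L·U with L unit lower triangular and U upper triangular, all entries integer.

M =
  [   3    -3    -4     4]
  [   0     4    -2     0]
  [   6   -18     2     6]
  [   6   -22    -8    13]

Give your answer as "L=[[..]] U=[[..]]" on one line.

  row1 -= 0·row0 → [0,4,-2,0]
  row2 -= 2·row0 → [0,-12,10,-2]
  row3 -= 2·row0 → [0,-16,0,5]
  row2 -= -3·row1 → [0,0,4,-2]
  row3 -= -4·row1 → [0,0,-8,5]
  row3 -= -2·row2 → [0,0,0,1]

L=[[1,0,0,0],[0,1,0,0],[2,-3,1,0],[2,-4,-2,1]] U=[[3,-3,-4,4],[0,4,-2,0],[0,0,4,-2],[0,0,0,1]]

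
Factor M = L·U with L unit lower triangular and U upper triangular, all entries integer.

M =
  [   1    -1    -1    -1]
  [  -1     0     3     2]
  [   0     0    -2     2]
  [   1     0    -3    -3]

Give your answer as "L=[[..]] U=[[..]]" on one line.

  row1 -= -1·row0 → [0,-1,2,1]
  row2 -= 0·row0 → [0,0,-2,2]
  row3 -= 1·row0 → [0,1,-2,-2]
  row2 -= 0·row1 → [0,0,-2,2]
  row3 -= -1·row1 → [0,0,0,-1]
  row3 -= 0·row2 → [0,0,0,-1]

L=[[1,0,0,0],[-1,1,0,0],[0,0,1,0],[1,-1,0,1]] U=[[1,-1,-1,-1],[0,-1,2,1],[0,0,-2,2],[0,0,0,-1]]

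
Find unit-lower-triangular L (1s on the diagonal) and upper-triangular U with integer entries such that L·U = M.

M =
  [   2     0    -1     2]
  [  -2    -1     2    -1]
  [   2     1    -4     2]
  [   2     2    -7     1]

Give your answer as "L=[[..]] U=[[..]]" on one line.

L=[[1,0,0,0],[-1,1,0,0],[1,-1,1,0],[1,-2,2,1]] U=[[2,0,-1,2],[0,-1,1,1],[0,0,-2,1],[0,0,0,-1]]

  r1 -= -1·r0 → [0,-1,1,1]
  r2 -= 1·r0 → [0,1,-3,0]
  r3 -= 1·r0 → [0,2,-6,-1]
  r2 -= -1·r1 → [0,0,-2,1]
  r3 -= -2·r1 → [0,0,-4,1]
  r3 -= 2·r2 → [0,0,0,-1]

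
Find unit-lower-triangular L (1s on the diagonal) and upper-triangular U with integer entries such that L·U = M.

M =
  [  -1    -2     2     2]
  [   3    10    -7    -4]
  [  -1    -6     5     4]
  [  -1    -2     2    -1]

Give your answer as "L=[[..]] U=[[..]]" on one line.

L=[[1,0,0,0],[-3,1,0,0],[1,-1,1,0],[1,0,0,1]] U=[[-1,-2,2,2],[0,4,-1,2],[0,0,2,4],[0,0,0,-3]]

  R1 -= -3·R0 → [0,4,-1,2]
  R2 -= 1·R0 → [0,-4,3,2]
  R3 -= 1·R0 → [0,0,0,-3]
  R2 -= -1·R1 → [0,0,2,4]
  R3 -= 0·R1 → [0,0,0,-3]
  R3 -= 0·R2 → [0,0,0,-3]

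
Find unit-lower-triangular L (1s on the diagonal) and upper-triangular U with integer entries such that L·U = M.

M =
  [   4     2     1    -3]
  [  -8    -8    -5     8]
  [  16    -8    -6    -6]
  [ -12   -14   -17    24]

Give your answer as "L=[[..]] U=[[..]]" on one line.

L=[[1,0,0,0],[-2,1,0,0],[4,4,1,0],[-3,2,-4,1]] U=[[4,2,1,-3],[0,-4,-3,2],[0,0,2,-2],[0,0,0,3]]

  r1 -= -2·r0 → [0,-4,-3,2]
  r2 -= 4·r0 → [0,-16,-10,6]
  r3 -= -3·r0 → [0,-8,-14,15]
  r2 -= 4·r1 → [0,0,2,-2]
  r3 -= 2·r1 → [0,0,-8,11]
  r3 -= -4·r2 → [0,0,0,3]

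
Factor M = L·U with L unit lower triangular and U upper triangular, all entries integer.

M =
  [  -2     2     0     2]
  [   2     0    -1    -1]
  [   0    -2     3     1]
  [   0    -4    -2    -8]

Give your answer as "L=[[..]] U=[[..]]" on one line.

  R1 -= -1·R0 → [0,2,-1,1]
  R2 -= 0·R0 → [0,-2,3,1]
  R3 -= 0·R0 → [0,-4,-2,-8]
  R2 -= -1·R1 → [0,0,2,2]
  R3 -= -2·R1 → [0,0,-4,-6]
  R3 -= -2·R2 → [0,0,0,-2]

L=[[1,0,0,0],[-1,1,0,0],[0,-1,1,0],[0,-2,-2,1]] U=[[-2,2,0,2],[0,2,-1,1],[0,0,2,2],[0,0,0,-2]]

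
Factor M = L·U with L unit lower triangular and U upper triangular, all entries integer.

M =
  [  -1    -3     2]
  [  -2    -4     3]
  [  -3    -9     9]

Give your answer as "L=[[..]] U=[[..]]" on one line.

  r1 -= 2·r0 → [0,2,-1]
  r2 -= 3·r0 → [0,0,3]
  r2 -= 0·r1 → [0,0,3]

L=[[1,0,0],[2,1,0],[3,0,1]] U=[[-1,-3,2],[0,2,-1],[0,0,3]]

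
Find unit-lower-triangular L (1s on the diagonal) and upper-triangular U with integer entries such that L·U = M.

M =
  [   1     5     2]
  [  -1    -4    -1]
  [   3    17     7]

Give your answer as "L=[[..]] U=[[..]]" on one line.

  r1 -= -1·r0 → [0,1,1]
  r2 -= 3·r0 → [0,2,1]
  r2 -= 2·r1 → [0,0,-1]

L=[[1,0,0],[-1,1,0],[3,2,1]] U=[[1,5,2],[0,1,1],[0,0,-1]]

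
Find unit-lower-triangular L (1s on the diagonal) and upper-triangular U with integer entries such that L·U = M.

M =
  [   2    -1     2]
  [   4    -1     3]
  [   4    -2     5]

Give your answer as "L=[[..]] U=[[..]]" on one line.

L=[[1,0,0],[2,1,0],[2,0,1]] U=[[2,-1,2],[0,1,-1],[0,0,1]]

  r1 -= 2·r0 → [0,1,-1]
  r2 -= 2·r0 → [0,0,1]
  r2 -= 0·r1 → [0,0,1]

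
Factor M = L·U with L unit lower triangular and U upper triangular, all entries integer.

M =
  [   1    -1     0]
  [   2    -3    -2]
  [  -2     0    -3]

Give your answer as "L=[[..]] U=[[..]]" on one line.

L=[[1,0,0],[2,1,0],[-2,2,1]] U=[[1,-1,0],[0,-1,-2],[0,0,1]]

  r1 -= 2·r0 → [0,-1,-2]
  r2 -= -2·r0 → [0,-2,-3]
  r2 -= 2·r1 → [0,0,1]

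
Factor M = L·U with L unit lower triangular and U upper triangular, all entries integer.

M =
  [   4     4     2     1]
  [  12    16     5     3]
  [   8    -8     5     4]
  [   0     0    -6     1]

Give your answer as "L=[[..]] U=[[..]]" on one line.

L=[[1,0,0,0],[3,1,0,0],[2,-4,1,0],[0,0,2,1]] U=[[4,4,2,1],[0,4,-1,0],[0,0,-3,2],[0,0,0,-3]]

  R1 -= 3·R0 → [0,4,-1,0]
  R2 -= 2·R0 → [0,-16,1,2]
  R3 -= 0·R0 → [0,0,-6,1]
  R2 -= -4·R1 → [0,0,-3,2]
  R3 -= 0·R1 → [0,0,-6,1]
  R3 -= 2·R2 → [0,0,0,-3]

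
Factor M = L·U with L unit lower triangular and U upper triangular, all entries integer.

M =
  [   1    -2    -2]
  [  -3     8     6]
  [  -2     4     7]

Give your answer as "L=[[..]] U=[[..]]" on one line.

L=[[1,0,0],[-3,1,0],[-2,0,1]] U=[[1,-2,-2],[0,2,0],[0,0,3]]

  r1 -= -3·r0 → [0,2,0]
  r2 -= -2·r0 → [0,0,3]
  r2 -= 0·r1 → [0,0,3]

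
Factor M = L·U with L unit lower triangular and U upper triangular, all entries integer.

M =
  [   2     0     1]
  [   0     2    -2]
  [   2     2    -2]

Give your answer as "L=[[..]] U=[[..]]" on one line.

  R1 -= 0·R0 → [0,2,-2]
  R2 -= 1·R0 → [0,2,-3]
  R2 -= 1·R1 → [0,0,-1]

L=[[1,0,0],[0,1,0],[1,1,1]] U=[[2,0,1],[0,2,-2],[0,0,-1]]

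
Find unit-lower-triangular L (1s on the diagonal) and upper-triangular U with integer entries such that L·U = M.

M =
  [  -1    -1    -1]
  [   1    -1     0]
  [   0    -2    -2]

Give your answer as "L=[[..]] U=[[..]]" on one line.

  R1 -= -1·R0 → [0,-2,-1]
  R2 -= 0·R0 → [0,-2,-2]
  R2 -= 1·R1 → [0,0,-1]

L=[[1,0,0],[-1,1,0],[0,1,1]] U=[[-1,-1,-1],[0,-2,-1],[0,0,-1]]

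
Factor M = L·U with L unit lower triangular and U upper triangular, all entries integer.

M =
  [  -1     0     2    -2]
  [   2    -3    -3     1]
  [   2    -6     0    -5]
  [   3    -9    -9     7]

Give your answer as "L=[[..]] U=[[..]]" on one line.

  R1 -= -2·R0 → [0,-3,1,-3]
  R2 -= -2·R0 → [0,-6,4,-9]
  R3 -= -3·R0 → [0,-9,-3,1]
  R2 -= 2·R1 → [0,0,2,-3]
  R3 -= 3·R1 → [0,0,-6,10]
  R3 -= -3·R2 → [0,0,0,1]

L=[[1,0,0,0],[-2,1,0,0],[-2,2,1,0],[-3,3,-3,1]] U=[[-1,0,2,-2],[0,-3,1,-3],[0,0,2,-3],[0,0,0,1]]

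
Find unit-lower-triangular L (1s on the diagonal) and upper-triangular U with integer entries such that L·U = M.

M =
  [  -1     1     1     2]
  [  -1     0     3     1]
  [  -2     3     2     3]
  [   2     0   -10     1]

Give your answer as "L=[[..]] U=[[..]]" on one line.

  row1 -= 1·row0 → [0,-1,2,-1]
  row2 -= 2·row0 → [0,1,0,-1]
  row3 -= -2·row0 → [0,2,-8,5]
  row2 -= -1·row1 → [0,0,2,-2]
  row3 -= -2·row1 → [0,0,-4,3]
  row3 -= -2·row2 → [0,0,0,-1]

L=[[1,0,0,0],[1,1,0,0],[2,-1,1,0],[-2,-2,-2,1]] U=[[-1,1,1,2],[0,-1,2,-1],[0,0,2,-2],[0,0,0,-1]]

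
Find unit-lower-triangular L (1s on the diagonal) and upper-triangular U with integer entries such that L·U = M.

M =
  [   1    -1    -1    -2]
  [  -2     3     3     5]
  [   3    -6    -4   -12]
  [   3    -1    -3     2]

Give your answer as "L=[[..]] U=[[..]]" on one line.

L=[[1,0,0,0],[-2,1,0,0],[3,-3,1,0],[3,2,-1,1]] U=[[1,-1,-1,-2],[0,1,1,1],[0,0,2,-3],[0,0,0,3]]

  row1 -= -2·row0 → [0,1,1,1]
  row2 -= 3·row0 → [0,-3,-1,-6]
  row3 -= 3·row0 → [0,2,0,8]
  row2 -= -3·row1 → [0,0,2,-3]
  row3 -= 2·row1 → [0,0,-2,6]
  row3 -= -1·row2 → [0,0,0,3]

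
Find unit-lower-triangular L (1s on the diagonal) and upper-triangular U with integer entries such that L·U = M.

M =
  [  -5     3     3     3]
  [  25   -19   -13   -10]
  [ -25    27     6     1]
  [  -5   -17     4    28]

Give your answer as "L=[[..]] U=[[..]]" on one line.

  r1 -= -5·r0 → [0,-4,2,5]
  r2 -= 5·r0 → [0,12,-9,-14]
  r3 -= 1·r0 → [0,-20,1,25]
  r2 -= -3·r1 → [0,0,-3,1]
  r3 -= 5·r1 → [0,0,-9,0]
  r3 -= 3·r2 → [0,0,0,-3]

L=[[1,0,0,0],[-5,1,0,0],[5,-3,1,0],[1,5,3,1]] U=[[-5,3,3,3],[0,-4,2,5],[0,0,-3,1],[0,0,0,-3]]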